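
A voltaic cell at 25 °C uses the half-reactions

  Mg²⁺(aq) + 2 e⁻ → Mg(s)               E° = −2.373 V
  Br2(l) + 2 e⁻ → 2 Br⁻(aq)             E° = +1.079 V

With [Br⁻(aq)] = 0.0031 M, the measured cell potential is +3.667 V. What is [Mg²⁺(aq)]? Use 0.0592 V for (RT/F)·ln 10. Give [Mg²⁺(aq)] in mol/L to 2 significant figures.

With Br₂/Br⁻ at the cathode and Mg²⁺/Mg at the anode, E°cell = +1.079 − (−2.373) = +3.452 V (n = 2).
From the Nernst equation, log Q = n(E° − E)/0.0592 = 2·(+3.452 − (+3.667))/0.0592 = −7.264.
For Br2(l) + Mg(s) → 2 Br⁻(aq) + Mg²⁺(aq), the reaction quotient is Q = [Br⁻(aq)]^2·[Mg²⁺(aq)].
Isolating [Mg²⁺(aq)] in Q = 10^{−7.264} yields log [Mg²⁺(aq)] = −2.247, i.e. 0.0057 M.

0.0057 M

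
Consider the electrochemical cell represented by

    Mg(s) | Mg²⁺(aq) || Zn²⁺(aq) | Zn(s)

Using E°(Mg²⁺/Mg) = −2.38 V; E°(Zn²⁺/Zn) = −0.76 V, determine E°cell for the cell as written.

By convention the left-hand electrode in cell notation is the anode (oxidation) and the right-hand electrode is the cathode (reduction).
E°cell = E°(right) − E°(left) = −0.76 − (−2.38) = +1.62 V.

+1.62 V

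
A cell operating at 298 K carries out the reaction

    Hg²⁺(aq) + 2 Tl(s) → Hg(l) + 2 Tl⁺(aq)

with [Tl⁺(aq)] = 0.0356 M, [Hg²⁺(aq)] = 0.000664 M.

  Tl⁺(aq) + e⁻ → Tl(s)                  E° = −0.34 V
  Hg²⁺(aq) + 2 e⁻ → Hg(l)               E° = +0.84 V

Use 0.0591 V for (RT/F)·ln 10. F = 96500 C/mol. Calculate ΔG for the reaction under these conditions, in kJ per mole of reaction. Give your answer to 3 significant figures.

The standard cell potential is +0.84 − (−0.34) = +1.18 V, with n = 2 electrons in the balanced equation.
Here Q = [Tl⁺(aq)]^2 / [Hg²⁺(aq)] = 1.91 (log Q = 0.281), giving E = +1.18 − (0.0591/2)·(0.281) = +1.1717 V.
ΔG = −nFE = −(2)(96500)(+1.1717) J/mol = −226 kJ/mol.

−226 kJ/mol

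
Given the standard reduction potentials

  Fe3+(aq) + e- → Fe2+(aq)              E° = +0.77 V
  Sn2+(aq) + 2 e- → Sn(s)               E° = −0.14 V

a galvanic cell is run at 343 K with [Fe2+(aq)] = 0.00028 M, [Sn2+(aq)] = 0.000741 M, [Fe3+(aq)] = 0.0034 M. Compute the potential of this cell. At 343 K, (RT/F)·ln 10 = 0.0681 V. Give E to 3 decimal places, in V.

+1.090 V

Fe³⁺/Fe²⁺ is reduced (cathode, E° = +0.77 V) and Sn²⁺/Sn is oxidized (anode).
The standard potential is +0.77 − (−0.14) = +0.91 V and the balanced reaction transfers n = 2 electrons.
Balancing gives 2 Fe3+(aq) + Sn(s) → 2 Fe2+(aq) + Sn2+(aq); hence Q = ([Fe2+(aq)]^2·[Sn2+(aq)]) / [Fe3+(aq)]^2 = 5.03×10^−6 (log Q = −5.299).
By the Nernst equation, E = +0.91 − (0.0681/2)·(−5.299) = +1.090 V.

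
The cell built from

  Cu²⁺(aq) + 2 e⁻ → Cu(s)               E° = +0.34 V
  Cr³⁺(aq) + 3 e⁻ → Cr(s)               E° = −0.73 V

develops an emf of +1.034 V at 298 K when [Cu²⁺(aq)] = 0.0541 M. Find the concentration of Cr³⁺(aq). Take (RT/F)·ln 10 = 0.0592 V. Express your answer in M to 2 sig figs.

Cu²⁺/Cu is the cathode (higher E°); E°cell = +0.34 − (−0.73) = +1.07 V with n = 6.
Rearranging E = E° − (0.0592/n)·log Q gives log Q = 6(+1.07 − (+1.034))/0.0592 = 3.649.
The balanced reaction is 3 Cu²⁺(aq) + 2 Cr(s) → 3 Cu(s) + 2 Cr³⁺(aq), so Q = [Cr³⁺(aq)]^2 / [Cu²⁺(aq)]^3.
Solving for the unknown gives log [Cr³⁺(aq)] = −0.076, so [Cr³⁺(aq)] ≈ 0.84 M.

0.84 M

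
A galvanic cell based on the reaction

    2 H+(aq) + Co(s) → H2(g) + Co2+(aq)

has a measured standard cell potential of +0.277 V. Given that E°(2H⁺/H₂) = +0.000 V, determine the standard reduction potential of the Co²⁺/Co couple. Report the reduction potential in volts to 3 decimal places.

In the reaction as written the 2H⁺/H₂ couple is reduced (cathode) and Co²⁺/Co is oxidized (anode), so E°cell = E°(2H⁺/H₂) − E°(Co²⁺/Co).
E°(Co²⁺/Co) = E°(cathode) − E°cell = +0.000 − (+0.277) = −0.277 V.

−0.277 V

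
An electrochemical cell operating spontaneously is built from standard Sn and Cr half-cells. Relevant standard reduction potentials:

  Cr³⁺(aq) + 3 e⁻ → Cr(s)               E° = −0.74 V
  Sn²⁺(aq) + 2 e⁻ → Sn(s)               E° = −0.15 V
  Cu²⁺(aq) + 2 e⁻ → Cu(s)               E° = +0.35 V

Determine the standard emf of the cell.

Of the two couples in this cell, the one with the more positive reduction potential is reduced at the cathode: here that is Sn²⁺/Sn (−0.15 V); Cr³⁺/Cr (−0.74 V) is the anode.
E°cell = E°(cathode) − E°(anode) = −0.15 − (−0.74) = +0.59 V.

+0.59 V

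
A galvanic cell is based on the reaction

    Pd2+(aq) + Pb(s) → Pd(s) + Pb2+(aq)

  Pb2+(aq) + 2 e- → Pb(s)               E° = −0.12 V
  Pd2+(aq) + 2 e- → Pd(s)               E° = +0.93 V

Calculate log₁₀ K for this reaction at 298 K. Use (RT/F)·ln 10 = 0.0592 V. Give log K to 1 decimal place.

log K = 35.5

The Pd²⁺/Pd couple is reduced (cathode); E°cell = +0.93 − (−0.12) = +1.05 V with n = 2.
At equilibrium E = 0, so log K = nE°cell / 0.0592 = (2)(+1.05) / 0.0592 = 35.5.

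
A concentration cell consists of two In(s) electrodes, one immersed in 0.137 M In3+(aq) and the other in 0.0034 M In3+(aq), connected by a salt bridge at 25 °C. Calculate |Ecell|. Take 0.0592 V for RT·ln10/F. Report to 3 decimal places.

For a concentration cell E°cell = 0, since both electrodes use the same couple.
The compartment with the higher In3+(aq) concentration (0.137 M) acts as the cathode; ions are reduced there and produced at the dilute (0.0034 M) anode.
With n = 3, Ecell = −(0.0592/3)·log([dilute]/[conc]) = −(0.0592/3)·log(0.0034/0.137) = +0.032 V.

0.032 V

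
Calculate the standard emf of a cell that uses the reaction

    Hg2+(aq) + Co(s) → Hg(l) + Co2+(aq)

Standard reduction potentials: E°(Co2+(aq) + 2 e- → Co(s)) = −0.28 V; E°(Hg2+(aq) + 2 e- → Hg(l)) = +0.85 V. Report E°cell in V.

+1.13 V

In the reaction as written, Hg2+(aq) is reduced (cathode) and Co2+(aq) is produced by oxidation at the anode.
E°cell = E°(cathode) − E°(anode) = +0.85 − (−0.28) = +1.13 V.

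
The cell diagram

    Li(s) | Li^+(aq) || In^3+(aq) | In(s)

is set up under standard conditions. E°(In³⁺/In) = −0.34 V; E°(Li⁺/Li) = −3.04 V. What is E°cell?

+2.70 V

By convention the left-hand electrode in cell notation is the anode (oxidation) and the right-hand electrode is the cathode (reduction).
E°cell = E°(right) − E°(left) = −0.34 − (−3.04) = +2.70 V.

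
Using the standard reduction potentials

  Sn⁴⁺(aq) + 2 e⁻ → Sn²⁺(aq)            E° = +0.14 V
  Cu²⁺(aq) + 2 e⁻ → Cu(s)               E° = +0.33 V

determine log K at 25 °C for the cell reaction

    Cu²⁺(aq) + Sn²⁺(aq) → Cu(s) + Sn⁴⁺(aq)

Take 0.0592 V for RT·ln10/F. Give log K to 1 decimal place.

log K = 6.4

The Cu²⁺/Cu couple is reduced (cathode); E°cell = +0.33 − (+0.14) = +0.19 V with n = 2.
At equilibrium E = 0, so log K = nE°cell / 0.0592 = (2)(+0.19) / 0.0592 = 6.4.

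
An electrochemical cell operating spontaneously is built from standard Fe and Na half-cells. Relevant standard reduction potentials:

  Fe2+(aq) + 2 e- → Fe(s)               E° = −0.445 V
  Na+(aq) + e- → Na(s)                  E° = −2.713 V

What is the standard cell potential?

+2.268 V

Of the two couples in this cell, the one with the more positive reduction potential is reduced at the cathode: here that is Fe²⁺/Fe (−0.445 V); Na⁺/Na (−2.713 V) is the anode.
E°cell = E°(cathode) − E°(anode) = −0.445 − (−2.713) = +2.268 V.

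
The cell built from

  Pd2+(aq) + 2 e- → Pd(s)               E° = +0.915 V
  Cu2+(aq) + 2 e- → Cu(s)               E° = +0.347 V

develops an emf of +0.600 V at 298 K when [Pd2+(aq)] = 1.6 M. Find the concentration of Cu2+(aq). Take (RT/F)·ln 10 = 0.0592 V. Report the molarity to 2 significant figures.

With Pd²⁺/Pd at the cathode and Cu²⁺/Cu at the anode, E°cell = +0.915 − (+0.347) = +0.568 V (n = 2).
From the Nernst equation, log Q = n(E° − E)/0.0592 = 2·(+0.568 − (+0.600))/0.0592 = −1.081.
The balanced reaction is Pd2+(aq) + Cu(s) → Pd(s) + Cu2+(aq), so Q = [Cu2+(aq)] / [Pd2+(aq)].
Substituting the known concentrations and solving, log [Cu2+(aq)] = −0.877 and [Cu2+(aq)] = 0.13 M.

0.13 M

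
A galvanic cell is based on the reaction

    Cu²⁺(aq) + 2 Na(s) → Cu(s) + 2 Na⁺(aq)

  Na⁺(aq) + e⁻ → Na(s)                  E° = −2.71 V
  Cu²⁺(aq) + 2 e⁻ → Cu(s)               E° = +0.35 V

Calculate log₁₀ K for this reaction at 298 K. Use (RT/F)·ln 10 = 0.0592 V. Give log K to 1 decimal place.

The Cu²⁺/Cu couple is reduced (cathode); E°cell = +0.35 − (−2.71) = +3.06 V with n = 2.
At equilibrium E = 0, so log K = nE°cell / 0.0592 = (2)(+3.06) / 0.0592 = 103.4.

log K = 103.4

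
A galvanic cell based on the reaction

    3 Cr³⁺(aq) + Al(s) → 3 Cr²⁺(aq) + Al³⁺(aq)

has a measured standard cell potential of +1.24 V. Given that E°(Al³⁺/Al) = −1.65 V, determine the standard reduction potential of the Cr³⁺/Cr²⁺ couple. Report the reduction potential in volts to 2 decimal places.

In the reaction as written the Cr³⁺/Cr²⁺ couple is reduced (cathode) and Al³⁺/Al is oxidized (anode), so E°cell = E°(Cr³⁺/Cr²⁺) − E°(Al³⁺/Al).
E°(Cr³⁺/Cr²⁺) = E°cell + E°(anode) = +1.24 + (−1.65) = −0.41 V.

−0.41 V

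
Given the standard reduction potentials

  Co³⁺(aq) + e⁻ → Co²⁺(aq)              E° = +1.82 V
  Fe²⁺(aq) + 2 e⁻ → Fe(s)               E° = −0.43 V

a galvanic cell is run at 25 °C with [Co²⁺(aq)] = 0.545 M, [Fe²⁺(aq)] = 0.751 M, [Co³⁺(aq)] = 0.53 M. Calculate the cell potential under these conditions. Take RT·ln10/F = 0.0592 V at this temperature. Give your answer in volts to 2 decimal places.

+2.25 V

Co³⁺/Co²⁺ is reduced (cathode, E° = +1.82 V) and Fe²⁺/Fe is oxidized (anode).
E°cell = +1.82 − (−0.43) = +2.25 V, with n = 2 electrons transferred.
Balancing gives 2 Co³⁺(aq) + Fe(s) → 2 Co²⁺(aq) + Fe²⁺(aq); hence Q = ([Co²⁺(aq)]^2·[Fe²⁺(aq)]) / [Co³⁺(aq)]^2 = 0.794 (log Q = −0.100).
E = E° − (0.0592/n)·log Q = +2.25 − (0.0592/2)(−0.100) = +2.25 V.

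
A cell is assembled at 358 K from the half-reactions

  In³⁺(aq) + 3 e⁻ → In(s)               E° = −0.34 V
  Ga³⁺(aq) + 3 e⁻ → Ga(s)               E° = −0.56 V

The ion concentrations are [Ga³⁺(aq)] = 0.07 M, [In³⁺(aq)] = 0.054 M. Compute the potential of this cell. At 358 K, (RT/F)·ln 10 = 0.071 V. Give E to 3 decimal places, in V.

The In³⁺/In couple has the more positive E°, so it is the cathode; Ga³⁺/Ga is the anode.
E°cell = −0.34 − (−0.56) = +0.22 V, with n = 3 electrons transferred.
Balancing gives In³⁺(aq) + Ga(s) → In(s) + Ga³⁺(aq); hence Q = [Ga³⁺(aq)] / [In³⁺(aq)] = 1.3 (log Q = 0.113).
By the Nernst equation, E = +0.22 − (0.071/3)·(0.113) = +0.217 V.

+0.217 V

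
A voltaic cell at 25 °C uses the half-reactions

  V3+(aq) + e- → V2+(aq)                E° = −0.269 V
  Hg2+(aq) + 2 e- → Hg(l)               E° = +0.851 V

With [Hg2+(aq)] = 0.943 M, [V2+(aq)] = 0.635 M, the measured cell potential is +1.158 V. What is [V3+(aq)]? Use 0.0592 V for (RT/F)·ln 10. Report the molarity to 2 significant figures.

0.14 M

Hg²⁺/Hg is the cathode (higher E°); E°cell = +0.851 − (−0.269) = +1.120 V with n = 2.
From the Nernst equation, log Q = n(E° − E)/0.0592 = 2·(+1.120 − (+1.158))/0.0592 = −1.284.
For Hg2+(aq) + 2 V2+(aq) → Hg(l) + 2 V3+(aq), the reaction quotient is Q = [V3+(aq)]^2 / ([Hg2+(aq)]·[V2+(aq)]^2).
Substituting the known concentrations and solving, log [V3+(aq)] = −0.852 and [V3+(aq)] = 0.14 M.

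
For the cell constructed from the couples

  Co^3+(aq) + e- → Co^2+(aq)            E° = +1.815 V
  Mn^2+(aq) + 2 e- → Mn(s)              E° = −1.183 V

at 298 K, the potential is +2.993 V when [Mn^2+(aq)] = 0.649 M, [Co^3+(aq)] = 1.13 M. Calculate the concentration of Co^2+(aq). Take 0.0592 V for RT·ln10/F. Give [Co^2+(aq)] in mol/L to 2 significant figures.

Co³⁺/Co²⁺ is the cathode (higher E°); E°cell = +1.815 − (−1.183) = +2.998 V with n = 2.
Since E = E° − (0.0592/n)·log Q, log Q = n(E° − E)/0.0592 = 0.169.
The balanced reaction is 2 Co^3+(aq) + Mn(s) → 2 Co^2+(aq) + Mn^2+(aq), so Q = ([Co^2+(aq)]^2·[Mn^2+(aq)]) / [Co^3+(aq)]^2.
Isolating [Co^2+(aq)] in Q = 10^{0.169} yields log [Co^2+(aq)] = 0.231, i.e. 1.7 M.

1.7 M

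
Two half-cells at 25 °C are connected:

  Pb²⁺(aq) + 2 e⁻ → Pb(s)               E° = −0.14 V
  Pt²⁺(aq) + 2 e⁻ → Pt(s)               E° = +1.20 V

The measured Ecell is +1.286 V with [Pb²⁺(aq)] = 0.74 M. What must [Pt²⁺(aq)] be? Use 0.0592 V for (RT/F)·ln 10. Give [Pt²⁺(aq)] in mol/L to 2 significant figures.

The Pt²⁺/Pt couple has the larger reduction potential, so it is the cathode: E°cell = +1.20 − (−0.14) = +1.34 V and n = 2.
From the Nernst equation, log Q = n(E° − E)/0.0592 = 2·(+1.34 − (+1.286))/0.0592 = 1.824.
Balancing electrons gives Pt²⁺(aq) + Pb(s) → Pt(s) + Pb²⁺(aq); thus Q = [Pb²⁺(aq)] / [Pt²⁺(aq)].
Substituting the known concentrations and solving, log [Pt²⁺(aq)] = −1.955 and [Pt²⁺(aq)] = 0.011 M.

0.011 M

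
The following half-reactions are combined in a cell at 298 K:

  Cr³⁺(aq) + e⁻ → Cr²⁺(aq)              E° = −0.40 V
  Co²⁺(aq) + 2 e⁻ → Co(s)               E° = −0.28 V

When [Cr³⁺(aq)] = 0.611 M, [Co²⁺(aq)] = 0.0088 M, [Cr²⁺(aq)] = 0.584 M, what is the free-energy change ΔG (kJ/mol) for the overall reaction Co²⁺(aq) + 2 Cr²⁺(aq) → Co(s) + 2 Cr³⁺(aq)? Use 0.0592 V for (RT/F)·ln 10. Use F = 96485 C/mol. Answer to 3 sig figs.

The standard cell potential is −0.28 − (−0.40) = +0.12 V, with n = 2 electrons in the balanced equation.
The reaction quotient is [Cr³⁺(aq)]^2 / ([Co²⁺(aq)]·[Cr²⁺(aq)]^2) = 124; by Nernst, E = +0.12 − (0.0592/2)(2.095) = +0.0580 V.
Then ΔG = −nFE = −2 × 96485 × +0.0580 J/mol = −11.2 kJ/mol.

−11.2 kJ/mol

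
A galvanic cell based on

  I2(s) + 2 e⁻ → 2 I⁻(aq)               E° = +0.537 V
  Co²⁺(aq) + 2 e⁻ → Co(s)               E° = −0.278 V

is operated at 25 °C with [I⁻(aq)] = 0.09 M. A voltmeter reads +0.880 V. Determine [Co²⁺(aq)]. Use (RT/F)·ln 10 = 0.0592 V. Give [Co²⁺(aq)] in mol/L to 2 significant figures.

With I₂/I⁻ at the cathode and Co²⁺/Co at the anode, E°cell = +0.537 − (−0.278) = +0.815 V (n = 2).
Rearranging E = E° − (0.0592/n)·log Q gives log Q = 2(+0.815 − (+0.880))/0.0592 = −2.196.
For I2(s) + Co(s) → 2 I⁻(aq) + Co²⁺(aq), the reaction quotient is Q = [I⁻(aq)]^2·[Co²⁺(aq)].
Substituting the known concentrations and solving, log [Co²⁺(aq)] = −0.104 and [Co²⁺(aq)] = 0.79 M.

0.79 M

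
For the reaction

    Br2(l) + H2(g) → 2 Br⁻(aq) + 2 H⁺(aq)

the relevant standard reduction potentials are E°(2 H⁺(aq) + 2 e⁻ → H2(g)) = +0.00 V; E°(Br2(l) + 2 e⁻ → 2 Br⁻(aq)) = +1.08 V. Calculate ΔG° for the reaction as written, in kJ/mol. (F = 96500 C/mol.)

In the reaction as written Br2(l) is reduced, so the Br₂/Br⁻ couple is the cathode and 2H⁺/H₂ is the anode.
E°cell = +1.08 − (+0.00) = +1.08 V; balancing electrons gives n = 2.
ΔG° = −nFE°cell = −(2)(96500)(+1.08) J/mol = −208 kJ/mol.

−208 kJ/mol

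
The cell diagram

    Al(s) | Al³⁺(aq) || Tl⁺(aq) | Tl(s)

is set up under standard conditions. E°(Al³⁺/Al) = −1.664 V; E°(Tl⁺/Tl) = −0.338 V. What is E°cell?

+1.326 V

By convention the left-hand electrode in cell notation is the anode (oxidation) and the right-hand electrode is the cathode (reduction).
E°cell = E°(right) − E°(left) = −0.338 − (−1.664) = +1.326 V.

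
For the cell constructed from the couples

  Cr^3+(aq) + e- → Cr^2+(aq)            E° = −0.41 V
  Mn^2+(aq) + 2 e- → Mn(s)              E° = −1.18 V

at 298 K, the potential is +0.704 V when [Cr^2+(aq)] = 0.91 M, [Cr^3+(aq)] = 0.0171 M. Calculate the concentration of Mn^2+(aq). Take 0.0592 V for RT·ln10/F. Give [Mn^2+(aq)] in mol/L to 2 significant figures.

0.060 M

The Cr³⁺/Cr²⁺ couple has the larger reduction potential, so it is the cathode: E°cell = −0.41 − (−1.18) = +0.77 V and n = 2.
Rearranging E = E° − (0.0592/n)·log Q gives log Q = 2(+0.77 − (+0.704))/0.0592 = 2.230.
The balanced reaction is 2 Cr^3+(aq) + Mn(s) → 2 Cr^2+(aq) + Mn^2+(aq), so Q = ([Cr^2+(aq)]^2·[Mn^2+(aq)]) / [Cr^3+(aq)]^2.
Solving for the unknown gives log [Mn^2+(aq)] = −1.222, so [Mn^2+(aq)] ≈ 0.060 M.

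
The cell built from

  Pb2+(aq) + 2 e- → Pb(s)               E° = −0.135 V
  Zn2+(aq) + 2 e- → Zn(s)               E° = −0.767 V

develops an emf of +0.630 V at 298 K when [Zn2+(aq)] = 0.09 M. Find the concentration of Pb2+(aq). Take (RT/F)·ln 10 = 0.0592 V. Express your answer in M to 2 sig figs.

Pb²⁺/Pb is the cathode (higher E°); E°cell = −0.135 − (−0.767) = +0.632 V with n = 2.
Rearranging E = E° − (0.0592/n)·log Q gives log Q = 2(+0.632 − (+0.630))/0.0592 = 0.068.
For Pb2+(aq) + Zn(s) → Pb(s) + Zn2+(aq), the reaction quotient is Q = [Zn2+(aq)] / [Pb2+(aq)].
Substituting the known concentrations and solving, log [Pb2+(aq)] = −1.114 and [Pb2+(aq)] = 0.077 M.

0.077 M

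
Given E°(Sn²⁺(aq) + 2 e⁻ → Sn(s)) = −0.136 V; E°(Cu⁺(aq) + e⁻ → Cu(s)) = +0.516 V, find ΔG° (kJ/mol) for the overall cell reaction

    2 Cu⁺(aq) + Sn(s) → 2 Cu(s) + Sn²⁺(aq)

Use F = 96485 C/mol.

In the reaction as written Cu⁺(aq) is reduced, so the Cu⁺/Cu couple is the cathode and Sn²⁺/Sn is the anode.
E°cell = +0.516 − (−0.136) = +0.652 V; balancing electrons gives n = 2.
ΔG° = −nFE°cell = −(2)(96485)(+0.652) J/mol = −126 kJ/mol.

−126 kJ/mol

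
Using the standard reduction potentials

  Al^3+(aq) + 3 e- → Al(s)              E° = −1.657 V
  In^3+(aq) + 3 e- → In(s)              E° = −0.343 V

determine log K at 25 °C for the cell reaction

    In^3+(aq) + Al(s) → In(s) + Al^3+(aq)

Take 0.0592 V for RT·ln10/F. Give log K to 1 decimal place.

The In³⁺/In couple is reduced (cathode); E°cell = −0.343 − (−1.657) = +1.314 V with n = 3.
At equilibrium E = 0, so log K = nE°cell / 0.0592 = (3)(+1.314) / 0.0592 = 66.6.

log K = 66.6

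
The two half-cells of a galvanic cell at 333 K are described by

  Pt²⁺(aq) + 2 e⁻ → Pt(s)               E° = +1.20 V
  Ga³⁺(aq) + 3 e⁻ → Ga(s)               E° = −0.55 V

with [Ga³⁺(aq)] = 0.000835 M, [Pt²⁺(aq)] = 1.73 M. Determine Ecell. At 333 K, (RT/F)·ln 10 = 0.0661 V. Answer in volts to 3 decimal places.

+1.826 V

Pt²⁺/Pt is reduced (cathode, E° = +1.20 V) and Ga³⁺/Ga is oxidized (anode).
E°cell = +1.20 − (−0.55) = +1.75 V, with n = 6 electrons transferred.
For the overall reaction 3 Pt²⁺(aq) + 2 Ga(s) → 3 Pt(s) + 2 Ga³⁺(aq), Q = [Ga³⁺(aq)]^2 / [Pt²⁺(aq)]^3 = 1.35×10^−7, giving log Q = −6.871.
Applying E = E° − (RT ln10/nF)·log Q gives +1.75 − (0.0661/6)(−6.871) = +1.826 V.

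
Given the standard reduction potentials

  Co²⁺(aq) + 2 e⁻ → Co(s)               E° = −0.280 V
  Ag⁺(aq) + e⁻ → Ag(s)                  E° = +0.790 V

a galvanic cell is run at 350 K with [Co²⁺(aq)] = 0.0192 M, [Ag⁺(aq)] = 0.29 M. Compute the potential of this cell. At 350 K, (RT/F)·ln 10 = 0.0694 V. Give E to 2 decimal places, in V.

Ag⁺/Ag is reduced (cathode, E° = +0.790 V) and Co²⁺/Co is oxidized (anode).
E°cell = E°cat − E°an = +0.790 − (−0.280) = +1.070 V; n = 2.
Balancing gives 2 Ag⁺(aq) + Co(s) → 2 Ag(s) + Co²⁺(aq); hence Q = [Co²⁺(aq)] / [Ag⁺(aq)]^2 = 0.228 (log Q = −0.641).
E = E° − (0.0694/n)·log Q = +1.070 − (0.0694/2)(−0.641) = +1.09 V.

+1.09 V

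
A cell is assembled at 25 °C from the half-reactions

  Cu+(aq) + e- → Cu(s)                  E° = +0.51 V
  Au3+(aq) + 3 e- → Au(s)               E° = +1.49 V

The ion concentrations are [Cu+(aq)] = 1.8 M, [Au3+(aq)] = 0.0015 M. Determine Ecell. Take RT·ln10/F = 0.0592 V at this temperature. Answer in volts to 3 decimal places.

+0.909 V

The Au³⁺/Au couple has the more positive E°, so it is the cathode; Cu⁺/Cu is the anode.
E°cell = E°cat − E°an = +1.49 − (+0.51) = +0.98 V; n = 3.
The balanced reaction is Au3+(aq) + 3 Cu(s) → Au(s) + 3 Cu+(aq), so Q = [Cu+(aq)]^3 / [Au3+(aq)] = 3.89×10^3 and log Q = 3.590.
By the Nernst equation, E = +0.98 − (0.0592/3)·(3.590) = +0.909 V.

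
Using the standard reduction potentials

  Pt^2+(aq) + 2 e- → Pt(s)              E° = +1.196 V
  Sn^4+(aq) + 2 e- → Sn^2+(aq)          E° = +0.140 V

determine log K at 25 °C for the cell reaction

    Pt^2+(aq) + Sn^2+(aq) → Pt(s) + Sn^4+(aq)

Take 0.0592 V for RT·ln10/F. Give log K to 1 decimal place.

log K = 35.7

The Pt²⁺/Pt couple is reduced (cathode); E°cell = +1.196 − (+0.140) = +1.056 V with n = 2.
At equilibrium E = 0, so log K = nE°cell / 0.0592 = (2)(+1.056) / 0.0592 = 35.7.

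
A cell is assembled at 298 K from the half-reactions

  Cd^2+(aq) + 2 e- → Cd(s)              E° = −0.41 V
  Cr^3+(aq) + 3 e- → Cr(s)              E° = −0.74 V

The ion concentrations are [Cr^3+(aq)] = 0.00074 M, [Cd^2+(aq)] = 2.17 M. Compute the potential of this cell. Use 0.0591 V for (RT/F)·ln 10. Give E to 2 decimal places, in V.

+0.40 V

Since E°(Cd²⁺/Cd) > E°(Cr³⁺/Cr), Cd²⁺/Cd serves as the cathode.
E°cell = −0.41 − (−0.74) = +0.33 V, with n = 6 electrons transferred.
The balanced reaction is 3 Cd^2+(aq) + 2 Cr(s) → 3 Cd(s) + 2 Cr^3+(aq), so Q = [Cr^3+(aq)]^2 / [Cd^2+(aq)]^3 = 5.36×10^−8 and log Q = −7.271.
Applying E = E° − (RT ln10/nF)·log Q gives +0.33 − (0.0591/6)(−7.271) = +0.40 V.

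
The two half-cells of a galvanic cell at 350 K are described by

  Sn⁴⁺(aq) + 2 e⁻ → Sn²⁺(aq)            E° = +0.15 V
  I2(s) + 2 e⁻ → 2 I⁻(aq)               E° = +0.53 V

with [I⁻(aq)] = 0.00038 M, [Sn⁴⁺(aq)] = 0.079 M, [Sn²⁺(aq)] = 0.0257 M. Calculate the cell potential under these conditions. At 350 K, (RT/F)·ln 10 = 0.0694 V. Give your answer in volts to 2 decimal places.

+0.60 V

I₂/I⁻ is reduced (cathode, E° = +0.53 V) and Sn⁴⁺/Sn²⁺ is oxidized (anode).
The standard potential is +0.53 − (+0.15) = +0.38 V and the balanced reaction transfers n = 2 electrons.
The balanced reaction is I2(s) + Sn²⁺(aq) → 2 I⁻(aq) + Sn⁴⁺(aq), so Q = ([I⁻(aq)]^2·[Sn⁴⁺(aq)]) / [Sn²⁺(aq)] = 4.44×10^−7 and log Q = −6.353.
By the Nernst equation, E = +0.38 − (0.0694/2)·(−6.353) = +0.60 V.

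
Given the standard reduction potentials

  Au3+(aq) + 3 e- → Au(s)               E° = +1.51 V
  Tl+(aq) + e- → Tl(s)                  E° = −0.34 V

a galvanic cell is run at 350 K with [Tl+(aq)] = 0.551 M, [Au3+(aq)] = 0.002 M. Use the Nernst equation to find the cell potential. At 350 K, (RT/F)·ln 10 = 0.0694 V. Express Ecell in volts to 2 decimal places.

Au³⁺/Au is reduced (cathode, E° = +1.51 V) and Tl⁺/Tl is oxidized (anode).
E°cell = +1.51 − (−0.34) = +1.85 V, with n = 3 electrons transferred.
The balanced reaction is Au3+(aq) + 3 Tl(s) → Au(s) + 3 Tl+(aq), so Q = [Tl+(aq)]^3 / [Au3+(aq)] = 83.6 and log Q = 1.922.
Applying E = E° − (RT ln10/nF)·log Q gives +1.85 − (0.0694/3)(1.922) = +1.81 V.

+1.81 V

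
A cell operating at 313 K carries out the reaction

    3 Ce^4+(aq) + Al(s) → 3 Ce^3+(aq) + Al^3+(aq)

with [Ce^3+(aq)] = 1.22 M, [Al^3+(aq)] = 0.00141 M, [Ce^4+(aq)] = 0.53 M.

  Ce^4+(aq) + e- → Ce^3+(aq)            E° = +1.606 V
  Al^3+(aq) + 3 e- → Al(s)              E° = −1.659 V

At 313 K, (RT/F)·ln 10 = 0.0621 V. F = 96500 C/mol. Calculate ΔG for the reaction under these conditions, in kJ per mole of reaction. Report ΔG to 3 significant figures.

−956 kJ/mol

With Ce⁴⁺/Ce³⁺ reduced at the cathode, E°cell = +1.606 − (−1.659) = +3.265 V and n = 3.
Q = ([Ce^3+(aq)]^3·[Al^3+(aq)]) / [Ce^4+(aq)]^3 = 0.0172, so log Q = −1.765 and E = +3.265 − (0.0621/3)(−1.765) = +3.3015 V.
Finally ΔG = −nFE = −(3)(96500 C/mol)(+3.3015 V) = −956 kJ/mol.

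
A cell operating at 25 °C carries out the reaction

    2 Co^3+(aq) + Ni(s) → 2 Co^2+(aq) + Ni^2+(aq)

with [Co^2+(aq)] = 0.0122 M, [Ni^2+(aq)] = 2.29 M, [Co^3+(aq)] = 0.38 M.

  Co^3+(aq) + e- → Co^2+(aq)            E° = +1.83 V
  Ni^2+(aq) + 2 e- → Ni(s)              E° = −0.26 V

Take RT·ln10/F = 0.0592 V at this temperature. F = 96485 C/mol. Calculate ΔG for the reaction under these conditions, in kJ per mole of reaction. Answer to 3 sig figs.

−418 kJ/mol

With Co³⁺/Co²⁺ reduced at the cathode, E°cell = +1.83 − (−0.26) = +2.09 V and n = 2.
The reaction quotient is ([Co^2+(aq)]^2·[Ni^2+(aq)]) / [Co^3+(aq)]^2 = 0.00236; by Nernst, E = +2.09 − (0.0592/2)(−2.627) = +2.1678 V.
Then ΔG = −nFE = −2 × 96485 × +2.1678 J/mol = −418 kJ/mol.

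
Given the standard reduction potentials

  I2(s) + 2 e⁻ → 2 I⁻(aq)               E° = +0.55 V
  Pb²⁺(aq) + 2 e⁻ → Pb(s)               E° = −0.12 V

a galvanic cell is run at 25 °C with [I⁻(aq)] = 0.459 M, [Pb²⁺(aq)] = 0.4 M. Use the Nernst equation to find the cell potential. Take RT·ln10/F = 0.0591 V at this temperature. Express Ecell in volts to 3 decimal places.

I₂/I⁻ is reduced (cathode, E° = +0.55 V) and Pb²⁺/Pb is oxidized (anode).
E°cell = +0.55 − (−0.12) = +0.67 V, with n = 2 electrons transferred.
Balancing gives I2(s) + Pb(s) → 2 I⁻(aq) + Pb²⁺(aq); hence Q = [I⁻(aq)]^2·[Pb²⁺(aq)] = 0.0843 (log Q = −1.074).
By the Nernst equation, E = +0.67 − (0.0591/2)·(−1.074) = +0.702 V.

+0.702 V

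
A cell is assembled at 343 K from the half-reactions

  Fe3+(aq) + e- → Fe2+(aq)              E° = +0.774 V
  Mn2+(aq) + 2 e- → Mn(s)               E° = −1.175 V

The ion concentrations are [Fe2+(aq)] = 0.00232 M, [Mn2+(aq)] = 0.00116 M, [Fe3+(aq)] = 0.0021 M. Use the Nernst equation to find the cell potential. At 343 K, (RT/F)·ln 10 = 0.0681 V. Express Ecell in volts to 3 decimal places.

Since E°(Fe³⁺/Fe²⁺) > E°(Mn²⁺/Mn), Fe³⁺/Fe²⁺ serves as the cathode.
E°cell = +0.774 − (−1.175) = +1.949 V, with n = 2 electrons transferred.
Balancing gives 2 Fe3+(aq) + Mn(s) → 2 Fe2+(aq) + Mn2+(aq); hence Q = ([Fe2+(aq)]^2·[Mn2+(aq)]) / [Fe3+(aq)]^2 = 0.00142 (log Q = −2.849).
By the Nernst equation, E = +1.949 − (0.0681/2)·(−2.849) = +2.046 V.

+2.046 V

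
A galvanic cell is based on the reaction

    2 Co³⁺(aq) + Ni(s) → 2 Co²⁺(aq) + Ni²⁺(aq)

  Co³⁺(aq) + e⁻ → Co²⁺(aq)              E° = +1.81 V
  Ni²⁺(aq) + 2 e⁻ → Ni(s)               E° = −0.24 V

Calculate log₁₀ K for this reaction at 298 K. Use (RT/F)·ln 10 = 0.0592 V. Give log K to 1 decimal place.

log K = 69.3

The Co³⁺/Co²⁺ couple is reduced (cathode); E°cell = +1.81 − (−0.24) = +2.05 V with n = 2.
At equilibrium E = 0, so log K = nE°cell / 0.0592 = (2)(+2.05) / 0.0592 = 69.3.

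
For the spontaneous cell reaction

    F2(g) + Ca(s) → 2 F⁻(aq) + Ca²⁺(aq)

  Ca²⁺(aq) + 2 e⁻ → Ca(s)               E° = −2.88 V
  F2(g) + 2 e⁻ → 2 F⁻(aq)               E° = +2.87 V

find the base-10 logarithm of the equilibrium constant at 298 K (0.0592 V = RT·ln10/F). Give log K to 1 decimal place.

log K = 194.3

The F₂/F⁻ couple is reduced (cathode); E°cell = +2.87 − (−2.88) = +5.75 V with n = 2.
At equilibrium E = 0, so log K = nE°cell / 0.0592 = (2)(+5.75) / 0.0592 = 194.3.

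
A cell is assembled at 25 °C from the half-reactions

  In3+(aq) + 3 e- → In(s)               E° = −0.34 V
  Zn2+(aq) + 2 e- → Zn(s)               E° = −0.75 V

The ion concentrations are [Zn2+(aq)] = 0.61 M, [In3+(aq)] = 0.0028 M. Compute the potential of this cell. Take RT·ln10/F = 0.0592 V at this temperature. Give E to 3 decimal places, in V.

Since E°(In³⁺/In) > E°(Zn²⁺/Zn), In³⁺/In serves as the cathode.
The standard potential is −0.34 − (−0.75) = +0.41 V and the balanced reaction transfers n = 6 electrons.
Balancing gives 2 In3+(aq) + 3 Zn(s) → 2 In(s) + 3 Zn2+(aq); hence Q = [Zn2+(aq)]^3 / [In3+(aq)]^2 = 2.9×10^4 (log Q = 4.462).
By the Nernst equation, E = +0.41 − (0.0592/6)·(4.462) = +0.366 V.

+0.366 V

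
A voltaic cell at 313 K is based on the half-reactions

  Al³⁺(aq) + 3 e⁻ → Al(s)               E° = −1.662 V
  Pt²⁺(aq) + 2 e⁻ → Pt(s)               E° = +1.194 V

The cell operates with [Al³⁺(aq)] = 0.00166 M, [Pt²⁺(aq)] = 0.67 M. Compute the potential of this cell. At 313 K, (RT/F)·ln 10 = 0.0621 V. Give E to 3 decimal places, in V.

+2.908 V

Since E°(Pt²⁺/Pt) > E°(Al³⁺/Al), Pt²⁺/Pt serves as the cathode.
E°cell = +1.194 − (−1.662) = +2.856 V, with n = 6 electrons transferred.
For the overall reaction 3 Pt²⁺(aq) + 2 Al(s) → 3 Pt(s) + 2 Al³⁺(aq), Q = [Al³⁺(aq)]^2 / [Pt²⁺(aq)]^3 = 9.16×10^−6, giving log Q = −5.038.
E = E° − (0.0621/n)·log Q = +2.856 − (0.0621/6)(−5.038) = +2.908 V.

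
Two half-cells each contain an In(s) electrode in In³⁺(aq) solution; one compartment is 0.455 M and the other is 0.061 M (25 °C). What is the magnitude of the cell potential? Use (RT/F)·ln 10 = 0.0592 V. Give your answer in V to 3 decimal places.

For a concentration cell E°cell = 0, since both electrodes use the same couple.
The compartment with the higher In³⁺(aq) concentration (0.455 M) acts as the cathode; ions are reduced there and produced at the dilute (0.061 M) anode.
With n = 3, Ecell = −(0.0592/3)·log([dilute]/[conc]) = −(0.0592/3)·log(0.061/0.455) = +0.017 V.

0.017 V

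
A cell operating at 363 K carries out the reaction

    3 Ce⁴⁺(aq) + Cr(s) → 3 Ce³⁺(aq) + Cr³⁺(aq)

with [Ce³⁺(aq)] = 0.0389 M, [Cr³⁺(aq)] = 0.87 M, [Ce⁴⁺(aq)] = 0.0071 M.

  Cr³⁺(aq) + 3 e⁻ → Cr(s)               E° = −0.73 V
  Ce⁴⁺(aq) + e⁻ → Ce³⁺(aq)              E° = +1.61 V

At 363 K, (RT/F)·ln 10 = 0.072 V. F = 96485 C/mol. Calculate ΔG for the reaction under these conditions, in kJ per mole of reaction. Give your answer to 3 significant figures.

E°cell = +1.61 − (−0.73) = +2.34 V; the balanced reaction transfers n = 3 electrons.
The reaction quotient is ([Ce³⁺(aq)]^3·[Cr³⁺(aq)]) / [Ce⁴⁺(aq)]^3 = 143; by Nernst, E = +2.34 − (0.072/3)(2.156) = +2.2883 V.
ΔG = −nFE = −(3)(96485)(+2.2883) J/mol = −662 kJ/mol.

−662 kJ/mol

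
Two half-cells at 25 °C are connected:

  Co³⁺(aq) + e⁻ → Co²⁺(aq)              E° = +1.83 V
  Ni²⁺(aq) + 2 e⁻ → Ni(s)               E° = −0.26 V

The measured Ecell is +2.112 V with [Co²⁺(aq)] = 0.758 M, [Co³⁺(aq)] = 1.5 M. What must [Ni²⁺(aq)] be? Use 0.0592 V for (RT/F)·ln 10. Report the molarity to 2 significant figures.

With Co³⁺/Co²⁺ at the cathode and Ni²⁺/Ni at the anode, E°cell = +1.83 − (−0.26) = +2.09 V (n = 2).
Since E = E° − (0.0592/n)·log Q, log Q = n(E° − E)/0.0592 = −0.743.
For 2 Co³⁺(aq) + Ni(s) → 2 Co²⁺(aq) + Ni²⁺(aq), the reaction quotient is Q = ([Co²⁺(aq)]^2·[Ni²⁺(aq)]) / [Co³⁺(aq)]^2.
Isolating [Ni²⁺(aq)] in Q = 10^{−0.743} yields log [Ni²⁺(aq)] = −0.150, i.e. 0.71 M.

0.71 M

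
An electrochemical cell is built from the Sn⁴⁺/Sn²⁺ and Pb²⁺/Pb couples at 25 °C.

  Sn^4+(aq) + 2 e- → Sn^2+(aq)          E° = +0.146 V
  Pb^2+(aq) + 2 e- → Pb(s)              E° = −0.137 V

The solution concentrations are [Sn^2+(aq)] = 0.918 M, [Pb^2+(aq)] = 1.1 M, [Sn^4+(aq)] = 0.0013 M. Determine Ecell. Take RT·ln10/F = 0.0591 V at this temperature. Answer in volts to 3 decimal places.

+0.198 V

Sn⁴⁺/Sn²⁺ is reduced (cathode, E° = +0.146 V) and Pb²⁺/Pb is oxidized (anode).
E°cell = +0.146 − (−0.137) = +0.283 V, with n = 2 electrons transferred.
Balancing gives Sn^4+(aq) + Pb(s) → Sn^2+(aq) + Pb^2+(aq); hence Q = ([Sn^2+(aq)]·[Pb^2+(aq)]) / [Sn^4+(aq)] = 777 (log Q = 2.890).
Applying E = E° − (RT ln10/nF)·log Q gives +0.283 − (0.0591/2)(2.890) = +0.198 V.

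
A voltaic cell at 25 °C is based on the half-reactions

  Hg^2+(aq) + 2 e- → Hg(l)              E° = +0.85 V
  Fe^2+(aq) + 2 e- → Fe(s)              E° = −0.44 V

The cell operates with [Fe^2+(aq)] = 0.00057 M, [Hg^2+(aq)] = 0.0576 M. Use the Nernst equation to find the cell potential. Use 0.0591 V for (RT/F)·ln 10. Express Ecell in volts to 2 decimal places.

Since E°(Hg²⁺/Hg) > E°(Fe²⁺/Fe), Hg²⁺/Hg serves as the cathode.
The standard potential is +0.85 − (−0.44) = +1.29 V and the balanced reaction transfers n = 2 electrons.
The balanced reaction is Hg^2+(aq) + Fe(s) → Hg(l) + Fe^2+(aq), so Q = [Fe^2+(aq)] / [Hg^2+(aq)] = 0.0099 and log Q = −2.005.
Applying E = E° − (RT ln10/nF)·log Q gives +1.29 − (0.0591/2)(−2.005) = +1.35 V.

+1.35 V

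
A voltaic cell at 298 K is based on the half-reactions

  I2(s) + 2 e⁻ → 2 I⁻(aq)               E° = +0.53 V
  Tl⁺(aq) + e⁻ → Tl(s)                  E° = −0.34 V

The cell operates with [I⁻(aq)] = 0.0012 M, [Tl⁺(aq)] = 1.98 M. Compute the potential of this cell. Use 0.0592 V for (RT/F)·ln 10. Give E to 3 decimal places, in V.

+1.025 V

The I₂/I⁻ couple has the more positive E°, so it is the cathode; Tl⁺/Tl is the anode.
E°cell = E°cat − E°an = +0.53 − (−0.34) = +0.87 V; n = 2.
Balancing gives I2(s) + 2 Tl(s) → 2 I⁻(aq) + 2 Tl⁺(aq); hence Q = [I⁻(aq)]^2·[Tl⁺(aq)]^2 = 5.65×10^−6 (log Q = −5.248).
By the Nernst equation, E = +0.87 − (0.0592/2)·(−5.248) = +1.025 V.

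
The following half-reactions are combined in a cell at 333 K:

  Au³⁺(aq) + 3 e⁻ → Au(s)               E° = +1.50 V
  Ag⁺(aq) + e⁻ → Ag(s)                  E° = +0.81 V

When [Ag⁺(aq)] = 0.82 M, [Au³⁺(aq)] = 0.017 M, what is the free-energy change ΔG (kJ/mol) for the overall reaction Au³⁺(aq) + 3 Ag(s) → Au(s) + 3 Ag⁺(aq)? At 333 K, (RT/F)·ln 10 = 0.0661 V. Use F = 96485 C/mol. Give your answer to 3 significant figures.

−190 kJ/mol

E°cell = +1.50 − (+0.81) = +0.69 V; the balanced reaction transfers n = 3 electrons.
Q = [Ag⁺(aq)]^3 / [Au³⁺(aq)] = 32.4, so log Q = 1.511 and E = +0.69 − (0.0661/3)(1.511) = +0.6567 V.
ΔG = −nFE = −(3)(96485)(+0.6567) J/mol = −190 kJ/mol.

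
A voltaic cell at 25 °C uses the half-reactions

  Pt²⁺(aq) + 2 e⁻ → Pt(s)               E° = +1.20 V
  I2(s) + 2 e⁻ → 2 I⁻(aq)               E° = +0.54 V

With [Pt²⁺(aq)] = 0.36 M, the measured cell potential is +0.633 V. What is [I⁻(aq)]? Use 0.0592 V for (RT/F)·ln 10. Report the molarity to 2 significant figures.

0.58 M

With Pt²⁺/Pt at the cathode and I₂/I⁻ at the anode, E°cell = +1.20 − (+0.54) = +0.66 V (n = 2).
Rearranging E = E° − (0.0592/n)·log Q gives log Q = 2(+0.66 − (+0.633))/0.0592 = 0.912.
The balanced reaction is Pt²⁺(aq) + 2 I⁻(aq) → Pt(s) + I2(s), so Q = 1 / ([Pt²⁺(aq)]·[I⁻(aq)]^2).
Solving for the unknown gives log [I⁻(aq)] = −0.234, so [I⁻(aq)] ≈ 0.58 M.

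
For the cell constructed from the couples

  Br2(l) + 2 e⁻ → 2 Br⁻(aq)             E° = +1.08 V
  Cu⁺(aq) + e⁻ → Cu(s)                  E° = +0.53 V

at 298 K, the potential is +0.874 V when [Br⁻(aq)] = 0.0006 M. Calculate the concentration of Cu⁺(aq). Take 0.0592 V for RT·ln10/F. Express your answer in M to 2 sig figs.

The Br₂/Br⁻ couple has the larger reduction potential, so it is the cathode: E°cell = +1.08 − (+0.53) = +0.55 V and n = 2.
From the Nernst equation, log Q = n(E° − E)/0.0592 = 2·(+0.55 − (+0.874))/0.0592 = −10.946.
Balancing electrons gives Br2(l) + 2 Cu(s) → 2 Br⁻(aq) + 2 Cu⁺(aq); thus Q = [Br⁻(aq)]^2·[Cu⁺(aq)]^2.
Isolating [Cu⁺(aq)] in Q = 10^{−10.946} yields log [Cu⁺(aq)] = −2.251, i.e. 0.0056 M.

0.0056 M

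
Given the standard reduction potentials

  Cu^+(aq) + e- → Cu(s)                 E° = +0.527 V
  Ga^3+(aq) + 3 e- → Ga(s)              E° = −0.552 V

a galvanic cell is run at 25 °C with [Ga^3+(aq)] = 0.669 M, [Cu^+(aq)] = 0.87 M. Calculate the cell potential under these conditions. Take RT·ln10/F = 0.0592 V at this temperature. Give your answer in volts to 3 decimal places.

+1.079 V

Since E°(Cu⁺/Cu) > E°(Ga³⁺/Ga), Cu⁺/Cu serves as the cathode.
E°cell = E°cat − E°an = +0.527 − (−0.552) = +1.079 V; n = 3.
Balancing gives 3 Cu^+(aq) + Ga(s) → 3 Cu(s) + Ga^3+(aq); hence Q = [Ga^3+(aq)] / [Cu^+(aq)]^3 = 1.02 (log Q = 0.007).
By the Nernst equation, E = +1.079 − (0.0592/3)·(0.007) = +1.079 V.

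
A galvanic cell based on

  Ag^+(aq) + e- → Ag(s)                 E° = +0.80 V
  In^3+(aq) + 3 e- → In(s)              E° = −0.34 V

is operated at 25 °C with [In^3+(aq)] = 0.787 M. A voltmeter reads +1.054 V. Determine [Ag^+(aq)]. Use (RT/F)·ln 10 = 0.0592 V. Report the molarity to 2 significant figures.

0.033 M

The Ag⁺/Ag couple has the larger reduction potential, so it is the cathode: E°cell = +0.80 − (−0.34) = +1.14 V and n = 3.
Rearranging E = E° − (0.0592/n)·log Q gives log Q = 3(+1.14 − (+1.054))/0.0592 = 4.358.
The balanced reaction is 3 Ag^+(aq) + In(s) → 3 Ag(s) + In^3+(aq), so Q = [In^3+(aq)] / [Ag^+(aq)]^3.
Solving for the unknown gives log [Ag^+(aq)] = −1.487, so [Ag^+(aq)] ≈ 0.033 M.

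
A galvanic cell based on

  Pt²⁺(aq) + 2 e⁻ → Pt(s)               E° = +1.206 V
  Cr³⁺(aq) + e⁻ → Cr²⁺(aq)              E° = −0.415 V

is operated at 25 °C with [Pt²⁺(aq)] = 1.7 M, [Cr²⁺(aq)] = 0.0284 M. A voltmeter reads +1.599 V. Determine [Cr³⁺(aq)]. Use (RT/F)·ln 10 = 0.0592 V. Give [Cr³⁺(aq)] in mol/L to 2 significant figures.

0.087 M

Pt²⁺/Pt is the cathode (higher E°); E°cell = +1.206 − (−0.415) = +1.621 V with n = 2.
From the Nernst equation, log Q = n(E° − E)/0.0592 = 2·(+1.621 − (+1.599))/0.0592 = 0.743.
The balanced reaction is Pt²⁺(aq) + 2 Cr²⁺(aq) → Pt(s) + 2 Cr³⁺(aq), so Q = [Cr³⁺(aq)]^2 / ([Pt²⁺(aq)]·[Cr²⁺(aq)]^2).
Solving for the unknown gives log [Cr³⁺(aq)] = −1.060, so [Cr³⁺(aq)] ≈ 0.087 M.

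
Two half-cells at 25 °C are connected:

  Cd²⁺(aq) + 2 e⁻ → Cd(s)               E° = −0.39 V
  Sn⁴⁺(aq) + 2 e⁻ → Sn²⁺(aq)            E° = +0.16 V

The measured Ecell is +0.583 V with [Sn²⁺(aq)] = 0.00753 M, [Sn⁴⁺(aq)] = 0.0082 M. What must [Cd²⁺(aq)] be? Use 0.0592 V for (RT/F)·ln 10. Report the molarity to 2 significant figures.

0.084 M

The Sn⁴⁺/Sn²⁺ couple has the larger reduction potential, so it is the cathode: E°cell = +0.16 − (−0.39) = +0.55 V and n = 2.
Since E = E° − (0.0592/n)·log Q, log Q = n(E° − E)/0.0592 = −1.115.
For Sn⁴⁺(aq) + Cd(s) → Sn²⁺(aq) + Cd²⁺(aq), the reaction quotient is Q = ([Sn²⁺(aq)]·[Cd²⁺(aq)]) / [Sn⁴⁺(aq)].
Solving for the unknown gives log [Cd²⁺(aq)] = −1.078, so [Cd²⁺(aq)] ≈ 0.084 M.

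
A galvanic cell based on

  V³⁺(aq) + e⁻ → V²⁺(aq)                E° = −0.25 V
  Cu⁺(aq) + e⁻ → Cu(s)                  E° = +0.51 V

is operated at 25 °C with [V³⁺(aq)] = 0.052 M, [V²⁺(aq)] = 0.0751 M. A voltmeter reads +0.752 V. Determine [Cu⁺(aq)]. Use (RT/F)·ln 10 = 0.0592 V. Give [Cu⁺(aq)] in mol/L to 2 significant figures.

Cu⁺/Cu is the cathode (higher E°); E°cell = +0.51 − (−0.25) = +0.76 V with n = 1.
From the Nernst equation, log Q = n(E° − E)/0.0592 = 1·(+0.76 − (+0.752))/0.0592 = 0.135.
The balanced reaction is Cu⁺(aq) + V²⁺(aq) → Cu(s) + V³⁺(aq), so Q = [V³⁺(aq)] / ([Cu⁺(aq)]·[V²⁺(aq)]).
Solving for the unknown gives log [Cu⁺(aq)] = −0.295, so [Cu⁺(aq)] ≈ 0.51 M.

0.51 M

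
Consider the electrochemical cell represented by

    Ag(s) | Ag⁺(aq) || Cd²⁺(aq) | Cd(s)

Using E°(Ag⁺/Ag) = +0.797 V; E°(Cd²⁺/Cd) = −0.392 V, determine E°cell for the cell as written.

By convention the left-hand electrode in cell notation is the anode (oxidation) and the right-hand electrode is the cathode (reduction).
E°cell = E°(right) − E°(left) = −0.392 − (+0.797) = −1.189 V.
The negative sign shows that, as written, the cell would require an external voltage to drive the reaction.

−1.189 V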